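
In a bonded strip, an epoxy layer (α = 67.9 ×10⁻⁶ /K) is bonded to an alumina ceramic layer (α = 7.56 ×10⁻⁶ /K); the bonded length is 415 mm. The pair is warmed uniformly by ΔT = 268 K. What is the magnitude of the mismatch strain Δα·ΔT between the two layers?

0.0162

Δα = |67.9 − 7.56|×10⁻⁶/K = 60.3×10⁻⁶/K.
Mismatch strain = Δα·ΔT = 60.3×10⁻⁶ × 268.0 = 0.0162.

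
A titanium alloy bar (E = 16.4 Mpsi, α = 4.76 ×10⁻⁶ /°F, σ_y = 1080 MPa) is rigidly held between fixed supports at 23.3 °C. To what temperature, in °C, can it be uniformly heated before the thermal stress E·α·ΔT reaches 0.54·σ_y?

E = 16.4 Mpsi = 113.1 GPa.
α = 4.76×10⁻⁶/°F × 9/5 = 8.57×10⁻⁶/K.
E·α·ΔT = 583.2 MPa ⇒ ΔT = 583.2 / (113.1×10³ × 8.57×10⁻⁶) = 602.0 K.
T = 23.3 + 602.0 = 625.3 °C.

625 °C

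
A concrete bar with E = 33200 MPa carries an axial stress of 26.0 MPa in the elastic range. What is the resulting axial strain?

E = 33200 MPa = 33.20 GPa = 33200 MPa.
ε = σ/E = 26.0 / 33200 = 7.83×10⁻⁴.

7.83×10⁻⁴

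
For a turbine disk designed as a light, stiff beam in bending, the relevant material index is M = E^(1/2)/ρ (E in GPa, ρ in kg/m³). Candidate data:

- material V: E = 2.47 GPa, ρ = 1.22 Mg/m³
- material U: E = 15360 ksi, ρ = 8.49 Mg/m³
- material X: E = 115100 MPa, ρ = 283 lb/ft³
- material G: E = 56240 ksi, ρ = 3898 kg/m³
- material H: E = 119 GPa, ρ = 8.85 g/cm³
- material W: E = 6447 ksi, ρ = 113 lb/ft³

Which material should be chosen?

material G

After converting to SI:
  material V: E = 2.470 GPa, ρ = 1220 kg/m³
  material U: E = 105.9 GPa, ρ = 8490 kg/m³
  material X: E = 115.1 GPa, ρ = 4533 kg/m³
  material G: E = 387.8 GPa, ρ = 3898 kg/m³
  material H: E = 119.0 GPa, ρ = 8850 kg/m³
  material W: E = 44.45 GPa, ρ = 1810 kg/m³
  material G: M = 5.05×10⁻³
  material W: M = 3.68×10⁻³
  material X: M = 2.37×10⁻³
  material V: M = 1.29×10⁻³
  material H: M = 1.23×10⁻³
  material U: M = 1.21×10⁻³
The maximum is for material G.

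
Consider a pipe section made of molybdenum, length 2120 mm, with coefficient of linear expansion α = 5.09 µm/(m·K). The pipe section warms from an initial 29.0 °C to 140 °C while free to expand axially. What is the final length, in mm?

2121.2 mm

ΔT = 140 − 29.0 = 111.0 K.
ΔL = α·L₀·ΔT = 5.09×10⁻⁶ × 2120 mm × 111.0 K = 1.20 mm.
L = L₀ + ΔL = 2120 + 1.20 = 2121.2 mm.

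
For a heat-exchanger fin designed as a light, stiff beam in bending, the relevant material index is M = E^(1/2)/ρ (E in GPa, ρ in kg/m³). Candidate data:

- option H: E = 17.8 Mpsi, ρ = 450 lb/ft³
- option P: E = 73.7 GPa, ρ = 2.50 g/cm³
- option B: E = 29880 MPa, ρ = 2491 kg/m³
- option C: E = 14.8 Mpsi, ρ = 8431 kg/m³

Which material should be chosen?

Convert each candidate to consistent units, then evaluate M:
  option H: E = 122.7 GPa, ρ = 7208 kg/m³
  option P: E = 73.70 GPa, ρ = 2500 kg/m³
  option B: E = 29.88 GPa, ρ = 2491 kg/m³
  option C: E = 102.0 GPa, ρ = 8431 kg/m³
  option P: M = 3.43×10⁻³
  option B: M = 2.19×10⁻³
  option H: M = 1.54×10⁻³
  option C: M = 1.20×10⁻³
Option P ranks first.

option P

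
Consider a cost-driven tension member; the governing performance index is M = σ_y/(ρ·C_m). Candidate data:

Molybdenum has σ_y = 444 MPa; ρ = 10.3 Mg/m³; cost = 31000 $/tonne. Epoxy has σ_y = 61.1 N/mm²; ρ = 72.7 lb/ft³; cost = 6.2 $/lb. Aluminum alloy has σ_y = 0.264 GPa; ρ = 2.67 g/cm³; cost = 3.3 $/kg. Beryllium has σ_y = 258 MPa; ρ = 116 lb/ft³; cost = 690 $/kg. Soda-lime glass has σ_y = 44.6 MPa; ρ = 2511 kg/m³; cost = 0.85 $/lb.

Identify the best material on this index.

aluminum alloy

Normalizing units and computing the index:
  molybdenum: σ_y = 444.0 MPa, ρ = 10300 kg/m³, cost = 31.00 $/kg
  epoxy: σ_y = 61.10 MPa, ρ = 1165 kg/m³, cost = 13.67 $/kg
  aluminum alloy: σ_y = 264.0 MPa, ρ = 2670 kg/m³, cost = 3.300 $/kg
  beryllium: σ_y = 258.0 MPa, ρ = 1858 kg/m³, cost = 690.0 $/kg
  soda-lime glass: σ_y = 44.60 MPa, ρ = 2511 kg/m³, cost = 1.874 $/kg
  aluminum alloy: M = 30.0 kN·m per $
  soda-lime glass: M = 9.48 kN·m per $
  epoxy: M = 3.84 kN·m per $
  molybdenum: M = 1.39 kN·m per $
  beryllium: M = 0.201 kN·m per $
Highest index: aluminum alloy.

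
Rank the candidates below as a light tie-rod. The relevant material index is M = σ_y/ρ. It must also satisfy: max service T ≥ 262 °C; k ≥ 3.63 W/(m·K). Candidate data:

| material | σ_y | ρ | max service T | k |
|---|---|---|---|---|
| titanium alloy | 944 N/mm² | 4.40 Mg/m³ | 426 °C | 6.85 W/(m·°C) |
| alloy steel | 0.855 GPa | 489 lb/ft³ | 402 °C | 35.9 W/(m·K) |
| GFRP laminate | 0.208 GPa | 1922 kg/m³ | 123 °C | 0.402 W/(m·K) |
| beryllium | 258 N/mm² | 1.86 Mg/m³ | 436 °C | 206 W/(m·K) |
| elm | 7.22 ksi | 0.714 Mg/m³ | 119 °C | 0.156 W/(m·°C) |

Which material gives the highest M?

Screen on constraints: max service T ≥ 262 °C; k ≥ 3.63 W/(m·K). Survivors: titanium alloy, alloy steel, beryllium.
Putting every candidate on a common basis:
  titanium alloy: σ_y = 944.0 MPa, ρ = 4400 kg/m³
  alloy steel: σ_y = 855.0 MPa, ρ = 7833 kg/m³
  beryllium: σ_y = 258.0 MPa, ρ = 1860 kg/m³
  titanium alloy: M = 215 kN·m/kg
  beryllium: M = 139 kN·m/kg
  alloy steel: M = 109 kN·m/kg
The maximum is for titanium alloy.

titanium alloy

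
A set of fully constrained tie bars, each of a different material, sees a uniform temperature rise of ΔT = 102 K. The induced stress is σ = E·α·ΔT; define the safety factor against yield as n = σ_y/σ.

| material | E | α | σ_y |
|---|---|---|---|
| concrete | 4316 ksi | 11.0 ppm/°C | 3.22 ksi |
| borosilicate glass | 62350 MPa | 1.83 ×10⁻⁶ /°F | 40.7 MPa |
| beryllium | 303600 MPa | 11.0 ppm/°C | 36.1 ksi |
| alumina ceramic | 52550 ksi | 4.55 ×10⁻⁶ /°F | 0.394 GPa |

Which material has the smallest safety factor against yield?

Per material, after unit conversion:
  concrete: E = 29.76, α = 11.0, σ_y = 22.20 → σ = 33.4 MPa, n = 0.665
  borosilicate glass: E = 62.35, α = 3.29, σ_y = 40.70 → σ = 20.9 MPa, n = 1.94
  beryllium: E = 303.6, α = 11.0, σ_y = 248.9 → σ = 341 MPa, n = 0.731
  alumina ceramic: E = 362.3, α = 8.19, σ_y = 394.0 → σ = 303 MPa, n = 1.30
Smallest n: concrete with n = 0.665.

concrete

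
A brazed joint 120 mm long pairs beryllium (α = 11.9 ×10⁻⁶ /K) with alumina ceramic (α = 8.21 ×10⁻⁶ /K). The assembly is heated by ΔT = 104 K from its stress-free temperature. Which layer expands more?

α(beryllium) = 11.9×10⁻⁶/K vs α(alumina ceramic) = 8.21×10⁻⁶/K.
Higher α expands more for the same ΔT: beryllium.

beryllium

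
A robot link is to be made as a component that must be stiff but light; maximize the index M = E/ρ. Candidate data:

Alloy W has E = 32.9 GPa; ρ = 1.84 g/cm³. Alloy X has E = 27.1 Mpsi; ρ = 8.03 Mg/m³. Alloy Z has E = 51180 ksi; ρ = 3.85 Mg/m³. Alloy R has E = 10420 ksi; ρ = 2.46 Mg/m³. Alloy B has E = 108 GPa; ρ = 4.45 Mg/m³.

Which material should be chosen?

alloy Z

Normalizing units and computing the index:
  alloy W: E = 32.90 GPa, ρ = 1840 kg/m³
  alloy X: E = 186.8 GPa, ρ = 8030 kg/m³
  alloy Z: E = 352.9 GPa, ρ = 3850 kg/m³
  alloy R: E = 71.84 GPa, ρ = 2460 kg/m³
  alloy B: E = 108.0 GPa, ρ = 4450 kg/m³
  alloy Z: M = 91.7 MN·m/kg
  alloy R: M = 29.2 MN·m/kg
  alloy B: M = 24.3 MN·m/kg
  alloy X: M = 23.3 MN·m/kg
  alloy W: M = 17.9 MN·m/kg
Alloy Z has the largest M.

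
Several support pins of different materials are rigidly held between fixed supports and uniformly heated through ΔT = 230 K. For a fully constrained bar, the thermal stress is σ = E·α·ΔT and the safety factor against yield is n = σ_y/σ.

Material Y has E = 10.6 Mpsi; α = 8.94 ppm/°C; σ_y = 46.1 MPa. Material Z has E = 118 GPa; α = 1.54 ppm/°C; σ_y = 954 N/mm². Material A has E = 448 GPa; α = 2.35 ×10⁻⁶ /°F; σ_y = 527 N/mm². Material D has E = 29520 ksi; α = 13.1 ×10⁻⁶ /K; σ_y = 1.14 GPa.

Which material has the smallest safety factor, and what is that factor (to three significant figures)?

In consistent units (E in GPa, α in ×10⁻⁶/K, σ_y in MPa):
  material Y: E = 73.08, α = 8.94, σ_y = 46.10 → σ = 150 MPa, n = 0.307
  material Z: E = 118.0, α = 1.54, σ_y = 954.0 → σ = 41.8 MPa, n = 22.8
  material A: E = 448.0, α = 4.23, σ_y = 527.0 → σ = 436 MPa, n = 1.21
  material D: E = 203.5, α = 13.1, σ_y = 1140 → σ = 613 MPa, n = 1.86
Material Y has the lowest safety factor, n = 0.307.

material Y, n = 0.307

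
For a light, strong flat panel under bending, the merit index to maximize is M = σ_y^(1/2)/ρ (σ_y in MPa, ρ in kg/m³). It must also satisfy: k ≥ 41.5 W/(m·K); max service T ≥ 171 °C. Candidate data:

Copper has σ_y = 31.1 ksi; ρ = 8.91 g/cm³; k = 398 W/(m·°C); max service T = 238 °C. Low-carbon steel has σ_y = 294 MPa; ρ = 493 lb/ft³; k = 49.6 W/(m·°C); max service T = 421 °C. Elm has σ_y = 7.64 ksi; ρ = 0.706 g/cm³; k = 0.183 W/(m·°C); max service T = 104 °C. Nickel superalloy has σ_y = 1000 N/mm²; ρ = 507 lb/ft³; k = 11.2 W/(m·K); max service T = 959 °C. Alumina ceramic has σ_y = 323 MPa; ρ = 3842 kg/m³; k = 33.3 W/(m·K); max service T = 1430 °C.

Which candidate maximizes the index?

Screen on constraints: k ≥ 41.5 W/(m·K); max service T ≥ 171 °C. Survivors: copper, low-carbon steel.
Putting every candidate on a common basis:
  copper: σ_y = 214.4 MPa, ρ = 8910 kg/m³
  low-carbon steel: σ_y = 294.0 MPa, ρ = 7897 kg/m³
  low-carbon steel: M = 2.17×10⁻³
  copper: M = 1.64×10⁻³
The maximum is for low-carbon steel.

low-carbon steel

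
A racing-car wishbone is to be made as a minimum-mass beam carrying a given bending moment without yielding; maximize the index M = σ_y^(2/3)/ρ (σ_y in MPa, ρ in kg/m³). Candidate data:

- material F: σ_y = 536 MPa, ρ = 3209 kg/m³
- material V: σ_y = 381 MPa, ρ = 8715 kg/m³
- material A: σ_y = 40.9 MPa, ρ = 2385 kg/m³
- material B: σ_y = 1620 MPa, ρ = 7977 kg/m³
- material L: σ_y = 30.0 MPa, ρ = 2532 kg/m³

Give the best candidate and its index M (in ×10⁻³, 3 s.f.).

Per-candidate index values:
  material F: M = 20.6×10⁻³
  material B: M = 17.3×10⁻³
  material V: M = 6.03×10⁻³
  material A: M = 4.98×10⁻³
  material L: M = 3.81×10⁻³
The maximum is for material F.

material F, M = 20.6×10⁻³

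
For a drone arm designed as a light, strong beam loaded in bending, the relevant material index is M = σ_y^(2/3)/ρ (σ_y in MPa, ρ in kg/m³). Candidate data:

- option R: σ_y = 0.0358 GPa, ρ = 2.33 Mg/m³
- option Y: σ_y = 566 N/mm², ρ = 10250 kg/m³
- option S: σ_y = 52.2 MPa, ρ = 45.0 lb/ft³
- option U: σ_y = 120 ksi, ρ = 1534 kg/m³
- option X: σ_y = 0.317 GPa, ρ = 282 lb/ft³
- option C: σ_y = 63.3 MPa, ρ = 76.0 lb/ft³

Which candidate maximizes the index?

Putting every candidate on a common basis:
  option R: σ_y = 35.80 MPa, ρ = 2330 kg/m³
  option Y: σ_y = 566.0 MPa, ρ = 10250 kg/m³
  option S: σ_y = 52.20 MPa, ρ = 720.8 kg/m³
  option U: σ_y = 827.4 MPa, ρ = 1534 kg/m³
  option X: σ_y = 317.0 MPa, ρ = 4517 kg/m³
  option C: σ_y = 63.30 MPa, ρ = 1217 kg/m³
  option U: M = 57.5×10⁻³
  option S: M = 19.4×10⁻³
  option C: M = 13.0×10⁻³
  option X: M = 10.3×10⁻³
  option Y: M = 6.68×10⁻³
  option R: M = 4.66×10⁻³
Option U ranks first.

option U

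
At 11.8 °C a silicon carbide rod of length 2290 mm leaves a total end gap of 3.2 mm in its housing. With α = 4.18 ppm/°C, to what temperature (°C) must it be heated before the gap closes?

α·L₀·ΔT = 3.2 mm ⇒ ΔT = 3.2 / (4.18×10⁻⁶ × 2290.0) = 334.3 K.
T = 11.8 + 334.3 = 346.1 °C.

346 °C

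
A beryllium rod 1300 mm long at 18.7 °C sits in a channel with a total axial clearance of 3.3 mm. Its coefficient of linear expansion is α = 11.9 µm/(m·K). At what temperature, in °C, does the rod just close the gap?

232 °C

α·L₀·ΔT = 3.3 mm ⇒ ΔT = 3.3 / (11.9×10⁻⁶ × 1300.0) = 213.3 K.
T = 18.7 + 213.3 = 232.0 °C.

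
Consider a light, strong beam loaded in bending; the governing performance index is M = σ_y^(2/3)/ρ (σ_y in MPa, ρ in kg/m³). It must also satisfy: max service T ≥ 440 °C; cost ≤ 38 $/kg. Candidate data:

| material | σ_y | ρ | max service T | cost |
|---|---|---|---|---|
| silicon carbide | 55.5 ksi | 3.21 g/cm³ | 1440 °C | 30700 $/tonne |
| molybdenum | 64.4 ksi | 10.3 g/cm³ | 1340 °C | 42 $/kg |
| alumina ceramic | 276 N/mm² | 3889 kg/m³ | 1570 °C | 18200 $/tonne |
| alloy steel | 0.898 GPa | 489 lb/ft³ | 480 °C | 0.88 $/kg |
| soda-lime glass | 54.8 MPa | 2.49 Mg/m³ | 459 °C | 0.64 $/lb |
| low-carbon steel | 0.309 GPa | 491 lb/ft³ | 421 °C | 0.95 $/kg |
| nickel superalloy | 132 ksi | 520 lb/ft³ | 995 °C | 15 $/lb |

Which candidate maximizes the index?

Screen on constraints: max service T ≥ 440 °C; cost ≤ 38 $/kg. Survivors: silicon carbide, alumina ceramic, alloy steel, soda-lime glass, nickel superalloy.
After converting to SI:
  silicon carbide: σ_y = 382.7 MPa, ρ = 3210 kg/m³
  alumina ceramic: σ_y = 276.0 MPa, ρ = 3889 kg/m³
  alloy steel: σ_y = 898.0 MPa, ρ = 7833 kg/m³
  soda-lime glass: σ_y = 54.80 MPa, ρ = 2490 kg/m³
  nickel superalloy: σ_y = 910.1 MPa, ρ = 8330 kg/m³
  silicon carbide: M = 16.4×10⁻³
  alloy steel: M = 11.9×10⁻³
  nickel superalloy: M = 11.3×10⁻³
  alumina ceramic: M = 10.9×10⁻³
  soda-lime glass: M = 5.79×10⁻³
Silicon carbide ranks first.

silicon carbide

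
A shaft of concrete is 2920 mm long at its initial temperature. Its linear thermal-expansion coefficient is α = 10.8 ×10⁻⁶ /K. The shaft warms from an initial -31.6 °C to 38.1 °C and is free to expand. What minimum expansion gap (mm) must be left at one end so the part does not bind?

2.20 mm

ΔT = 38.1 − (-31.6) = 69.70 K.
ΔL = α·L₀·ΔT = 10.8×10⁻⁶ × 2920 mm × 69.70 K = 2.20 mm.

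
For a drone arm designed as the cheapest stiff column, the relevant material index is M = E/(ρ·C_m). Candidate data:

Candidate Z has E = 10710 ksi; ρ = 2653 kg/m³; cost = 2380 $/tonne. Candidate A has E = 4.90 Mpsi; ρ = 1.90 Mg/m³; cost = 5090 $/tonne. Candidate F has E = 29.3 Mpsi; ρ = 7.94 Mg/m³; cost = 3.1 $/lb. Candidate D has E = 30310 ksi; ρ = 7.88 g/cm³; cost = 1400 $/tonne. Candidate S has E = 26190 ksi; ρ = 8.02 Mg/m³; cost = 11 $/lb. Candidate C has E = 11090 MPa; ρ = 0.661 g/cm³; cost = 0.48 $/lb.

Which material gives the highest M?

candidate D

Putting every candidate on a common basis:
  candidate Z: E = 73.84 GPa, ρ = 2653 kg/m³, cost = 2.380 $/kg
  candidate A: E = 33.78 GPa, ρ = 1900 kg/m³, cost = 5.090 $/kg
  candidate F: E = 202.0 GPa, ρ = 7940 kg/m³, cost = 6.834 $/kg
  candidate D: E = 209.0 GPa, ρ = 7880 kg/m³, cost = 1.400 $/kg
  candidate S: E = 180.6 GPa, ρ = 8020 kg/m³, cost = 24.25 $/kg
  candidate C: E = 11.09 GPa, ρ = 661.0 kg/m³, cost = 1.058 $/kg
  candidate D: M = 18.9 MN·m per $
  candidate C: M = 15.9 MN·m per $
  candidate Z: M = 11.7 MN·m per $
  candidate F: M = 3.72 MN·m per $
  candidate A: M = 3.49 MN·m per $
  candidate S: M = 0.928 MN·m per $
Candidate D ranks first.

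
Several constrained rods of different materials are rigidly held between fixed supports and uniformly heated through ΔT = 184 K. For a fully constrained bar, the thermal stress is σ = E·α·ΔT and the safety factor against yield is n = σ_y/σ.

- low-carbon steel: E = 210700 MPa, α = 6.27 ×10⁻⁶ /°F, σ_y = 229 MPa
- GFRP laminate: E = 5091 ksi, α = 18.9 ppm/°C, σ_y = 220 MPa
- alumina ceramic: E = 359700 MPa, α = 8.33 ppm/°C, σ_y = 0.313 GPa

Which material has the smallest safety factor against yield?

Converting E to GPa, α to ×10⁻⁶/K, σ_y to MPa, then σ and n for each:
  low-carbon steel: E = 210.7, α = 11.3, σ_y = 229.0 → σ = 438 MPa, n = 0.523
  GFRP laminate: E = 35.10, α = 18.9, σ_y = 220.0 → σ = 122 MPa, n = 1.80
  alumina ceramic: E = 359.7, α = 8.33, σ_y = 313.0 → σ = 551 MPa, n = 0.568
The minimum is low-carbon steel at n = 0.523.

low-carbon steel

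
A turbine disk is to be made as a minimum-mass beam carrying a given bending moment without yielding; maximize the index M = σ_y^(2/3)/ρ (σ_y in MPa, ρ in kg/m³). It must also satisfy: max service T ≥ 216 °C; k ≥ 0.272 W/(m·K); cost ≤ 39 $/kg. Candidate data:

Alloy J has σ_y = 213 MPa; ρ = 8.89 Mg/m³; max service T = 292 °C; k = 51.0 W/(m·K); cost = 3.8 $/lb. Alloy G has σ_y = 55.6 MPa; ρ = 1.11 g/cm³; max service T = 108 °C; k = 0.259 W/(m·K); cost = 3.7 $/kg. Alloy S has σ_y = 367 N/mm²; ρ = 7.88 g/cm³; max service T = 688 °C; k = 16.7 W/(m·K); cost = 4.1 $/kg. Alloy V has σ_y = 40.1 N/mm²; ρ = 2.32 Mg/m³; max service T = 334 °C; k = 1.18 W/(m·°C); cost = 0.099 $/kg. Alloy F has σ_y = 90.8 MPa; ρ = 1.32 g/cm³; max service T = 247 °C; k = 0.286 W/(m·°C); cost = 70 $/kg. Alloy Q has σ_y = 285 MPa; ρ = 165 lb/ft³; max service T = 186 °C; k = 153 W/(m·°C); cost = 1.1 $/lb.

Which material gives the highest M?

Screen on constraints: max service T ≥ 216 °C; k ≥ 0.272 W/(m·K); cost ≤ 39 $/kg. Survivors: alloy J, alloy S, alloy V.
After converting to SI:
  alloy J: σ_y = 213.0 MPa, ρ = 8890 kg/m³
  alloy S: σ_y = 367.0 MPa, ρ = 7880 kg/m³
  alloy V: σ_y = 40.10 MPa, ρ = 2320 kg/m³
  alloy S: M = 6.51×10⁻³
  alloy V: M = 5.05×10⁻³
  alloy J: M = 4.01×10⁻³
Alloy S ranks first.

alloy S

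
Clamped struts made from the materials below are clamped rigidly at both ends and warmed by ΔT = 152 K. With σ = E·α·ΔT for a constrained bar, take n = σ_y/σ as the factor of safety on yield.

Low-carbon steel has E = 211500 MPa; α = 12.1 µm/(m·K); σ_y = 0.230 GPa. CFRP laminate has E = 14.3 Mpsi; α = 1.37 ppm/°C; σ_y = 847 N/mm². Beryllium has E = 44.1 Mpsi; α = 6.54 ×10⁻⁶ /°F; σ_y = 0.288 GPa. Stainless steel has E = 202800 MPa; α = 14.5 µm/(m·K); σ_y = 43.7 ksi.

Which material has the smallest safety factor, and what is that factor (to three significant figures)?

In consistent units (E in GPa, α in ×10⁻⁶/K, σ_y in MPa):
  low-carbon steel: E = 211.5, α = 12.1, σ_y = 230.0 → σ = 389 MPa, n = 0.591
  CFRP laminate: E = 98.60, α = 1.37, σ_y = 847.0 → σ = 20.5 MPa, n = 41.3
  beryllium: E = 304.1, α = 11.8, σ_y = 288.0 → σ = 544 MPa, n = 0.529
  stainless steel: E = 202.8, α = 14.5, σ_y = 301.3 → σ = 447 MPa, n = 0.674
The minimum is beryllium at n = 0.529.

beryllium, n = 0.529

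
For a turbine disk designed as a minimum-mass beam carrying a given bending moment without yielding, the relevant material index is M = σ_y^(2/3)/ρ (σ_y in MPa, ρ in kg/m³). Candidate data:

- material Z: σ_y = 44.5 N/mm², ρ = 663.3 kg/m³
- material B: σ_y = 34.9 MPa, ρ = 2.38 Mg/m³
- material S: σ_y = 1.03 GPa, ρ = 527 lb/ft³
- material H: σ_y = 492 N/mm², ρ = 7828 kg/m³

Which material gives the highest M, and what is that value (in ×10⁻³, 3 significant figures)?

Putting every candidate on a common basis:
  material Z: σ_y = 44.50 MPa, ρ = 663.3 kg/m³
  material B: σ_y = 34.90 MPa, ρ = 2380 kg/m³
  material S: σ_y = 1030 MPa, ρ = 8442 kg/m³
  material H: σ_y = 492.0 MPa, ρ = 7828 kg/m³
  material Z: M = 18.9×10⁻³
  material S: M = 12.1×10⁻³
  material H: M = 7.96×10⁻³
  material B: M = 4.49×10⁻³
The maximum is for material Z.

material Z, M = 18.9×10⁻³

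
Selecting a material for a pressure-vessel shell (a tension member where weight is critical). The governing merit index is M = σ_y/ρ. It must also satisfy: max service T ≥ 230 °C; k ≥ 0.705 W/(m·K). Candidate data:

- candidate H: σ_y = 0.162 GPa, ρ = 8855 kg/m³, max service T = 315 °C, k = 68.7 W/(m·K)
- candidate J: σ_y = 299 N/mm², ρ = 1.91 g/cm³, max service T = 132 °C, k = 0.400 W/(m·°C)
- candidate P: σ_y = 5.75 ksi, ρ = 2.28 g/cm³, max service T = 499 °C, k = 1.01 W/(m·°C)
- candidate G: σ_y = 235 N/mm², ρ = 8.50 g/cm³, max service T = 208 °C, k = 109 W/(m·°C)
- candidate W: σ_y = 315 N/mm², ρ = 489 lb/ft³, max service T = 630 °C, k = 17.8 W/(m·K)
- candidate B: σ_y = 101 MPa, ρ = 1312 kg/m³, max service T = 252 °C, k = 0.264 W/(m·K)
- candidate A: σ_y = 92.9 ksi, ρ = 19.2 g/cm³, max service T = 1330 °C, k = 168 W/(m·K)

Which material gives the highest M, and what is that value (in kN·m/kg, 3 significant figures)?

candidate W, M = 40.2 kN·m/kg

Screen on constraints: max service T ≥ 230 °C; k ≥ 0.705 W/(m·K). Survivors: candidate H, candidate P, candidate W, candidate A.
In SI units:
  candidate H: σ_y = 162.0 MPa, ρ = 8855 kg/m³
  candidate P: σ_y = 39.64 MPa, ρ = 2280 kg/m³
  candidate W: σ_y = 315.0 MPa, ρ = 7833 kg/m³
  candidate A: σ_y = 640.5 MPa, ρ = 19200 kg/m³
  candidate W: M = 40.2 kN·m/kg
  candidate A: M = 33.4 kN·m/kg
  candidate H: M = 18.3 kN·m/kg
  candidate P: M = 17.4 kN·m/kg
Candidate W ranks first.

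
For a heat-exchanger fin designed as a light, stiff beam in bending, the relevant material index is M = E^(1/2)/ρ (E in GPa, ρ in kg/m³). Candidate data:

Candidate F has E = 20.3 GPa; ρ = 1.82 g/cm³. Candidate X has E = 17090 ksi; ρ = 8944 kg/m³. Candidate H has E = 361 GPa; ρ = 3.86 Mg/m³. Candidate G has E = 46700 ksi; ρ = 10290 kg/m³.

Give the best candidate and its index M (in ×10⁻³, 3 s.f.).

candidate H, M = 4.92×10⁻³

After converting to SI:
  candidate F: E = 20.30 GPa, ρ = 1820 kg/m³
  candidate X: E = 117.8 GPa, ρ = 8944 kg/m³
  candidate H: E = 361.0 GPa, ρ = 3860 kg/m³
  candidate G: E = 322.0 GPa, ρ = 10290 kg/m³
  candidate H: M = 4.92×10⁻³
  candidate F: M = 2.48×10⁻³
  candidate G: M = 1.74×10⁻³
  candidate X: M = 1.21×10⁻³
The maximum is for candidate H.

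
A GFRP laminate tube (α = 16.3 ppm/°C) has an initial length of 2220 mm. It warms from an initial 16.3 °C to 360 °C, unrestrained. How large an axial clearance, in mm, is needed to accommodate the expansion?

12.4 mm

ΔT = 360 − 16.3 = 343.7 K.
ΔL = α·L₀·ΔT = 16.3×10⁻⁶ × 2220 mm × 343.7 K = 12.4 mm.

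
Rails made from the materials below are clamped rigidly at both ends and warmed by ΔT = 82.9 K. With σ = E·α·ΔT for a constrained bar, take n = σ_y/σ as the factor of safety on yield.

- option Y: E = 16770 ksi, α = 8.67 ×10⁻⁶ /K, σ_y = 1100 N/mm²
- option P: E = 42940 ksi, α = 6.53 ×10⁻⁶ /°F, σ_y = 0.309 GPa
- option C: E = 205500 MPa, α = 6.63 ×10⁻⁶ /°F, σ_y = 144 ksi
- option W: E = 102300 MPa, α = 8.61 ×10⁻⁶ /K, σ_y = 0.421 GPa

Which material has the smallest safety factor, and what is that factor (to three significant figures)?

option P, n = 1.07

Converting E to GPa, α to ×10⁻⁶/K, σ_y to MPa, then σ and n for each:
  option Y: E = 115.6, α = 8.67, σ_y = 1100 → σ = 83.1 MPa, n = 13.2
  option P: E = 296.1, α = 11.8, σ_y = 309.0 → σ = 288 MPa, n = 1.07
  option C: E = 205.5, α = 11.9, σ_y = 992.8 → σ = 203 MPa, n = 4.88
  option W: E = 102.3, α = 8.61, σ_y = 421.0 → σ = 73.0 MPa, n = 5.77
The minimum is option P at n = 1.07.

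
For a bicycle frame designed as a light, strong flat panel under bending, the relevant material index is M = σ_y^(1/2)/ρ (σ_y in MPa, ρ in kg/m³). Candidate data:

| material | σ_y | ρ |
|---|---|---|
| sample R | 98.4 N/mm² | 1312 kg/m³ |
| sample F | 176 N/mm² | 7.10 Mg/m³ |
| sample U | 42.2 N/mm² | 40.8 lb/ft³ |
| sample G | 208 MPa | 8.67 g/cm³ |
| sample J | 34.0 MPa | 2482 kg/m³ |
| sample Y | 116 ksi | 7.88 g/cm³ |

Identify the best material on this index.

sample U

Convert each candidate to consistent units, then evaluate M:
  sample R: σ_y = 98.40 MPa, ρ = 1312 kg/m³
  sample F: σ_y = 176.0 MPa, ρ = 7100 kg/m³
  sample U: σ_y = 42.20 MPa, ρ = 653.6 kg/m³
  sample G: σ_y = 208.0 MPa, ρ = 8670 kg/m³
  sample J: σ_y = 34.00 MPa, ρ = 2482 kg/m³
  sample Y: σ_y = 799.8 MPa, ρ = 7880 kg/m³
  sample U: M = 9.94×10⁻³
  sample R: M = 7.56×10⁻³
  sample Y: M = 3.59×10⁻³
  sample J: M = 2.35×10⁻³
  sample F: M = 1.87×10⁻³
  sample G: M = 1.66×10⁻³
Highest index: sample U.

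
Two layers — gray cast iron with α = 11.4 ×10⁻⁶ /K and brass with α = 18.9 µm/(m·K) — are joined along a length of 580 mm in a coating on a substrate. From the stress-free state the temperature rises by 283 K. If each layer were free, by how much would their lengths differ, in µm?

1230 µm

Δα = |11.4 − 18.9|×10⁻⁶/K = 7.50×10⁻⁶/K.
ΔL_mismatch = Δα·L·ΔT = 7.50×10⁻⁶ × 580.0 mm × 283.0 K = 1230 µm.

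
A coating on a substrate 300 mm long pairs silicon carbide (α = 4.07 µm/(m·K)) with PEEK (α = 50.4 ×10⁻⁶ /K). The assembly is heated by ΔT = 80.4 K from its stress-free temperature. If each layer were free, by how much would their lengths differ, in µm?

1120 µm

Δα = |4.07 − 50.4|×10⁻⁶/K = 46.3×10⁻⁶/K.
ΔL_mismatch = Δα·L·ΔT = 46.3×10⁻⁶ × 300.0 mm × 80.4 K = 1120 µm.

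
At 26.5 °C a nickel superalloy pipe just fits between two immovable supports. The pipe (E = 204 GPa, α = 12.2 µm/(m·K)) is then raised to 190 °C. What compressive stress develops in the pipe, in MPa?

407 MPa

ΔT = 163.5 K. Constrained thermal stress σ = E·α·ΔT = 204.0×10³ MPa × 12.2×10⁻⁶ × 163.5 = 407 MPa (compressive).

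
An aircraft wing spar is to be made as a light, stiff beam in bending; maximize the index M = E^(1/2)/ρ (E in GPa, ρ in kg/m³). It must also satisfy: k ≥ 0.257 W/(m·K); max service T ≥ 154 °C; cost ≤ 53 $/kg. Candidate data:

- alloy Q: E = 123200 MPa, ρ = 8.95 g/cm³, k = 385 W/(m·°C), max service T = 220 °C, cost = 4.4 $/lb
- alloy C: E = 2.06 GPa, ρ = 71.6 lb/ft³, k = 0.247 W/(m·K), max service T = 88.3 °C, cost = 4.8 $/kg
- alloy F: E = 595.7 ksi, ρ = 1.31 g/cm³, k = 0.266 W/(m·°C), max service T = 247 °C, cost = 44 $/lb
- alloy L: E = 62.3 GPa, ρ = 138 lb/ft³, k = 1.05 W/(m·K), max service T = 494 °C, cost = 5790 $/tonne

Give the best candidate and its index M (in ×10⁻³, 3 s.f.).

alloy L, M = 3.57×10⁻³

Screen on constraints: k ≥ 0.257 W/(m·K); max service T ≥ 154 °C; cost ≤ 53 $/kg. Survivors: alloy Q, alloy L.
Normalizing units and computing the index:
  alloy Q: E = 123.2 GPa, ρ = 8950 kg/m³
  alloy L: E = 62.30 GPa, ρ = 2211 kg/m³
  alloy L: M = 3.57×10⁻³
  alloy Q: M = 1.24×10⁻³
Highest index: alloy L.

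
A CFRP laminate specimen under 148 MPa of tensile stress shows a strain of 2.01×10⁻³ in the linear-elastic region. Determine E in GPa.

E = σ/ε = 148 MPa / 2.01×10⁻³ = 73630 MPa = 73.6 GPa.

73.6 GPa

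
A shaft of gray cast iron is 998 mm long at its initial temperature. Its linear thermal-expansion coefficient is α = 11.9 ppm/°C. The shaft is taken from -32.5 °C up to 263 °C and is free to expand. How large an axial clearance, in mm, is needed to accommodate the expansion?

3.51 mm

ΔT = 263 − (-32.5) = 295.5 K.
ΔL = α·L₀·ΔT = 11.9×10⁻⁶ × 998 mm × 295.5 K = 3.51 mm.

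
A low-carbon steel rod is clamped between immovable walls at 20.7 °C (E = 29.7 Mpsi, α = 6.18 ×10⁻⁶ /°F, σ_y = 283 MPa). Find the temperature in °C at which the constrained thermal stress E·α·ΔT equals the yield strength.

145 °C

E = 29.7 Mpsi = 204.8 GPa.
α = 6.18×10⁻⁶/°F × 9/5 = 11.1×10⁻⁶/K.
E·α·ΔT = 283.0 MPa ⇒ ΔT = 283.0 / (204.8×10³ × 11.1×10⁻⁶) = 124.2 K.
T = 20.7 + 124.2 = 144.9 °C.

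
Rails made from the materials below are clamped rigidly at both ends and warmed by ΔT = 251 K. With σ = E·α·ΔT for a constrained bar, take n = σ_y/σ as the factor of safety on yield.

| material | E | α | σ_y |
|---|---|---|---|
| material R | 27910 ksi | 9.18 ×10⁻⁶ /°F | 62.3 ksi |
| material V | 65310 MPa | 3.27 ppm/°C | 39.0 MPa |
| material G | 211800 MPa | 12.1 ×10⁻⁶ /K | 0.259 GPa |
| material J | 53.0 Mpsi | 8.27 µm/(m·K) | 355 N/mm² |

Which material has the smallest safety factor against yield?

material G

With everything in SI (GPa, ×10⁻⁶/K, MPa):
  material R: E = 192.4, α = 16.5, σ_y = 429.5 → σ = 798 MPa, n = 0.538
  material V: E = 65.31, α = 3.27, σ_y = 39.00 → σ = 53.6 MPa, n = 0.728
  material G: E = 211.8, α = 12.1, σ_y = 259.0 → σ = 643 MPa, n = 0.403
  material J: E = 365.4, α = 8.27, σ_y = 355.0 → σ = 759 MPa, n = 0.468
Smallest n: material G with n = 0.403.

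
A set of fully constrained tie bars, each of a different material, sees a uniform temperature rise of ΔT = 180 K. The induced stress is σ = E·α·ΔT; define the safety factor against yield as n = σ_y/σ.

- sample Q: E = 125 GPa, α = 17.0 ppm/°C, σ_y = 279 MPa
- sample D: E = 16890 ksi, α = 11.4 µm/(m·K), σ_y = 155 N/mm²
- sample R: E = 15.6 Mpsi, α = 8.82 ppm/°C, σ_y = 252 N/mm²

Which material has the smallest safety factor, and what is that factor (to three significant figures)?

Per material, after unit conversion:
  sample Q: E = 125.0, α = 17.0, σ_y = 279.0 → σ = 382 MPa, n = 0.729
  sample D: E = 116.5, α = 11.4, σ_y = 155.0 → σ = 239 MPa, n = 0.649
  sample R: E = 107.6, α = 8.82, σ_y = 252.0 → σ = 171 MPa, n = 1.48
The minimum is sample D at n = 0.649.

sample D, n = 0.649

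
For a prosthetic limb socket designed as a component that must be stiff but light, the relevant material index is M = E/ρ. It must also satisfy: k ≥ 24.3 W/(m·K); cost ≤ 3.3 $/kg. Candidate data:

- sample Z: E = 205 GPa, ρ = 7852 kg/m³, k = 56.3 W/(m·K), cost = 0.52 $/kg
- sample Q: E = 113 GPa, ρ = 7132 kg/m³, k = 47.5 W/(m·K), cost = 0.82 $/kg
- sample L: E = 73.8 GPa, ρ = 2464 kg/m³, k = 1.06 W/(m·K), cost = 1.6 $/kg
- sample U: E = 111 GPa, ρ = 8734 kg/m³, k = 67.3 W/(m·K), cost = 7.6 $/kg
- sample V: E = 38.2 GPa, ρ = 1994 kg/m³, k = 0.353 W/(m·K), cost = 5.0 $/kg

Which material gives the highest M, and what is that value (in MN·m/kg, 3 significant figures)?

sample Z, M = 26.1 MN·m/kg

Screen on constraints: k ≥ 24.3 W/(m·K); cost ≤ 3.3 $/kg. Survivors: sample Z, sample Q.
Computing M directly (units already consistent):
  sample Z: M = 26.1 MN·m/kg
  sample Q: M = 15.8 MN·m/kg
Highest index: sample Z.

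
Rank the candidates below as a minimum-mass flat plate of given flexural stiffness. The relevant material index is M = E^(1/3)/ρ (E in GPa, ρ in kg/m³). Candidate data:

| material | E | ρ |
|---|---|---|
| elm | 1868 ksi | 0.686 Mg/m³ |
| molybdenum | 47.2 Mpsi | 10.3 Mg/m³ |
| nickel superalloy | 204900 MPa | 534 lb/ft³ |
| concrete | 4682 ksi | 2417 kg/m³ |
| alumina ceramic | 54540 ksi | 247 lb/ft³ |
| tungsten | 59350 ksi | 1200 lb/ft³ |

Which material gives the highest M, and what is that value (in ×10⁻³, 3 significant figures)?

elm, M = 3.42×10⁻³

Putting every candidate on a common basis:
  elm: E = 12.88 GPa, ρ = 686.0 kg/m³
  molybdenum: E = 325.4 GPa, ρ = 10300 kg/m³
  nickel superalloy: E = 204.9 GPa, ρ = 8554 kg/m³
  concrete: E = 32.28 GPa, ρ = 2417 kg/m³
  alumina ceramic: E = 376.0 GPa, ρ = 3957 kg/m³
  tungsten: E = 409.2 GPa, ρ = 19220 kg/m³
  elm: M = 3.42×10⁻³
  alumina ceramic: M = 1.82×10⁻³
  concrete: M = 1.32×10⁻³
  nickel superalloy: M = 0.689×10⁻³
  molybdenum: M = 0.668×10⁻³
  tungsten: M = 0.386×10⁻³
The maximum is for elm.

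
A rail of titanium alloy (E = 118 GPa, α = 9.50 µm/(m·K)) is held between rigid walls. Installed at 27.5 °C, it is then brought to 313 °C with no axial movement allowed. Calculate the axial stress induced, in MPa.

ΔT = 285.5 K. Constrained thermal stress σ = E·α·ΔT = 118.0×10³ MPa × 9.50×10⁻⁶ × 285.5 = 320 MPa (compressive).

320 MPa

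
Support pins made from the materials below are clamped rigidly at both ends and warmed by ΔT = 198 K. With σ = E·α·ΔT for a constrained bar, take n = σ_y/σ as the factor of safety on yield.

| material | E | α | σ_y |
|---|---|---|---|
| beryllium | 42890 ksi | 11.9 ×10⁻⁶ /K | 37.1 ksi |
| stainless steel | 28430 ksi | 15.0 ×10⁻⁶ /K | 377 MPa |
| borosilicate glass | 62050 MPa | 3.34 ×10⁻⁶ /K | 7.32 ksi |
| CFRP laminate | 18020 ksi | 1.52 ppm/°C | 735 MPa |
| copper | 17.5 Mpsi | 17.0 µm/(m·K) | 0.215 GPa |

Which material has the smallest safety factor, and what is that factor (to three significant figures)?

In consistent units (E in GPa, α in ×10⁻⁶/K, σ_y in MPa):
  beryllium: E = 295.7, α = 11.9, σ_y = 255.8 → σ = 697 MPa, n = 0.367
  stainless steel: E = 196.0, α = 15.0, σ_y = 377.0 → σ = 582 MPa, n = 0.648
  borosilicate glass: E = 62.05, α = 3.34, σ_y = 50.47 → σ = 41.0 MPa, n = 1.23
  CFRP laminate: E = 124.2, α = 1.52, σ_y = 735.0 → σ = 37.4 MPa, n = 19.7
  copper: E = 120.7, α = 17.0, σ_y = 215.0 → σ = 406 MPa, n = 0.529
The minimum is beryllium at n = 0.367.

beryllium, n = 0.367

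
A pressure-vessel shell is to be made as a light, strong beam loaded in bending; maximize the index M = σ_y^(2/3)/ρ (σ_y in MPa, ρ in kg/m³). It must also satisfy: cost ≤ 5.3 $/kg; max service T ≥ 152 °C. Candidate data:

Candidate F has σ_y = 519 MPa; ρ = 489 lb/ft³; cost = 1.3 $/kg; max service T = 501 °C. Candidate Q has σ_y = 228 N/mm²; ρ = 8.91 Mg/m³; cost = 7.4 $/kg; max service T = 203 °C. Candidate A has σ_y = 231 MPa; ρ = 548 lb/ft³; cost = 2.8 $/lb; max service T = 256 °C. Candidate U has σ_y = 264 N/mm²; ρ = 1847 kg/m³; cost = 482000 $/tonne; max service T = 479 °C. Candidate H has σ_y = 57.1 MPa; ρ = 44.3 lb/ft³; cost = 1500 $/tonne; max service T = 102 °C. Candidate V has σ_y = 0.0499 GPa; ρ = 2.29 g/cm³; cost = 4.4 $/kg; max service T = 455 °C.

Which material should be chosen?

Screen on constraints: cost ≤ 5.3 $/kg; max service T ≥ 152 °C. Survivors: candidate F, candidate V.
Convert each candidate to consistent units, then evaluate M:
  candidate F: σ_y = 519.0 MPa, ρ = 7833 kg/m³
  candidate V: σ_y = 49.90 MPa, ρ = 2290 kg/m³
  candidate F: M = 8.24×10⁻³
  candidate V: M = 5.92×10⁻³
The maximum is for candidate F.

candidate F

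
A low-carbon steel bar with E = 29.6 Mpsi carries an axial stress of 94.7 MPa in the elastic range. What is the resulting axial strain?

E = 29.6 Mpsi = 204.1 GPa = 204100 MPa.
ε = σ/E = 94.7 / 204100 = 4.64×10⁻⁴.

4.64×10⁻⁴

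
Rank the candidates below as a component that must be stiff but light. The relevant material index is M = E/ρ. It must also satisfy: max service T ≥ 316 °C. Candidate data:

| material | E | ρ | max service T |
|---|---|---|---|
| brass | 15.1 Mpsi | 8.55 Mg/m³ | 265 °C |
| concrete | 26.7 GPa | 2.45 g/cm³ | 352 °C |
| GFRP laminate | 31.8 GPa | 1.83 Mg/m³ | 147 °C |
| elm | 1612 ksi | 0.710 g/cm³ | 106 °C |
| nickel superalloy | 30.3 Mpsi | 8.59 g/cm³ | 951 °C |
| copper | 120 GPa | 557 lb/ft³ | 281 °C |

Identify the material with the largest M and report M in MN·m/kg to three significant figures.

nickel superalloy, M = 24.3 MN·m/kg

Screen on constraints: max service T ≥ 316 °C. Survivors: concrete, nickel superalloy.
In SI units:
  concrete: E = 26.70 GPa, ρ = 2450 kg/m³
  nickel superalloy: E = 208.9 GPa, ρ = 8590 kg/m³
  nickel superalloy: M = 24.3 MN·m/kg
  concrete: M = 10.9 MN·m/kg
Highest index: nickel superalloy.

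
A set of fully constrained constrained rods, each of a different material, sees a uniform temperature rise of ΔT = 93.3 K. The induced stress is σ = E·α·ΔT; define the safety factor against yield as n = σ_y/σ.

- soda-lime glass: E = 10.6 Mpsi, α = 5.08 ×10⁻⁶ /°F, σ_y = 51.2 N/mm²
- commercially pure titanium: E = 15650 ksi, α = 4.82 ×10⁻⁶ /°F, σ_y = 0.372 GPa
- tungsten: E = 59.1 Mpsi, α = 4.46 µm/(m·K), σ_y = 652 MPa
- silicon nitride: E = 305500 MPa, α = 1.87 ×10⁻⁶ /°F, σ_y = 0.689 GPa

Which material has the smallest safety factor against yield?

soda-lime glass

With everything in SI (GPa, ×10⁻⁶/K, MPa):
  soda-lime glass: E = 73.08, α = 9.14, σ_y = 51.20 → σ = 62.4 MPa, n = 0.821
  commercially pure titanium: E = 107.9, α = 8.68, σ_y = 372.0 → σ = 87.3 MPa, n = 4.26
  tungsten: E = 407.5, α = 4.46, σ_y = 652.0 → σ = 170 MPa, n = 3.85
  silicon nitride: E = 305.5, α = 3.37, σ_y = 689.0 → σ = 95.9 MPa, n = 7.18
The minimum is soda-lime glass at n = 0.821.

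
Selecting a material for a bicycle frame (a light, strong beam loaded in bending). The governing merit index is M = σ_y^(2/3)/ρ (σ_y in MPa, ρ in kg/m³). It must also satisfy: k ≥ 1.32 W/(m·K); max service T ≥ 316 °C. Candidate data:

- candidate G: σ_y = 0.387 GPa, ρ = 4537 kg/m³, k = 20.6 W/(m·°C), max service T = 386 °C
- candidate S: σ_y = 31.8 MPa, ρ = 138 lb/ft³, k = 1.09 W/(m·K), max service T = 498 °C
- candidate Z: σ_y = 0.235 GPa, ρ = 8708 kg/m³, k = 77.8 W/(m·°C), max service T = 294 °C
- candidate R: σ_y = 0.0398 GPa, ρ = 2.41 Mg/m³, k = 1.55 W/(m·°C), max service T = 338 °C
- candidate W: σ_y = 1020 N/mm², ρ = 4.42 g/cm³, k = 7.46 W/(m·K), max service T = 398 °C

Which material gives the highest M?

candidate W

Screen on constraints: k ≥ 1.32 W/(m·K); max service T ≥ 316 °C. Survivors: candidate G, candidate R, candidate W.
In SI units:
  candidate G: σ_y = 387.0 MPa, ρ = 4537 kg/m³
  candidate R: σ_y = 39.80 MPa, ρ = 2410 kg/m³
  candidate W: σ_y = 1020 MPa, ρ = 4420 kg/m³
  candidate W: M = 22.9×10⁻³
  candidate G: M = 11.7×10⁻³
  candidate R: M = 4.84×10⁻³
Candidate W ranks first.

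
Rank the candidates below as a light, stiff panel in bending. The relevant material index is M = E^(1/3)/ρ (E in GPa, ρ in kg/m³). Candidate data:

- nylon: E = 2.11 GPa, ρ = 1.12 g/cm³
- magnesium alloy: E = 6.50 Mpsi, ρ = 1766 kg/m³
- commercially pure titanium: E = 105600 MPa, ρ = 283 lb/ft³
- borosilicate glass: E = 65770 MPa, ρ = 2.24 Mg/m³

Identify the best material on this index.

In SI units:
  nylon: E = 2.110 GPa, ρ = 1120 kg/m³
  magnesium alloy: E = 44.82 GPa, ρ = 1766 kg/m³
  commercially pure titanium: E = 105.6 GPa, ρ = 4533 kg/m³
  borosilicate glass: E = 65.77 GPa, ρ = 2240 kg/m³
  magnesium alloy: M = 2.01×10⁻³
  borosilicate glass: M = 1.80×10⁻³
  nylon: M = 1.15×10⁻³
  commercially pure titanium: M = 1.04×10⁻³
Magnesium alloy ranks first.

magnesium alloy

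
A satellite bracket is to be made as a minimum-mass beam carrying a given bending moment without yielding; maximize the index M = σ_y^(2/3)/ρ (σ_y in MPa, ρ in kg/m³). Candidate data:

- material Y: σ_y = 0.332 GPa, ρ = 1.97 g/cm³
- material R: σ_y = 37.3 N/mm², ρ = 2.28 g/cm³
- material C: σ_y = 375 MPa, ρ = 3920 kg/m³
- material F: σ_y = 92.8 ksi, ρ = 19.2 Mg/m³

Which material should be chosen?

After converting to SI:
  material Y: σ_y = 332.0 MPa, ρ = 1970 kg/m³
  material R: σ_y = 37.30 MPa, ρ = 2280 kg/m³
  material C: σ_y = 375.0 MPa, ρ = 3920 kg/m³
  material F: σ_y = 639.8 MPa, ρ = 19200 kg/m³
  material Y: M = 24.3×10⁻³
  material C: M = 13.3×10⁻³
  material R: M = 4.90×10⁻³
  material F: M = 3.87×10⁻³
Highest index: material Y.

material Y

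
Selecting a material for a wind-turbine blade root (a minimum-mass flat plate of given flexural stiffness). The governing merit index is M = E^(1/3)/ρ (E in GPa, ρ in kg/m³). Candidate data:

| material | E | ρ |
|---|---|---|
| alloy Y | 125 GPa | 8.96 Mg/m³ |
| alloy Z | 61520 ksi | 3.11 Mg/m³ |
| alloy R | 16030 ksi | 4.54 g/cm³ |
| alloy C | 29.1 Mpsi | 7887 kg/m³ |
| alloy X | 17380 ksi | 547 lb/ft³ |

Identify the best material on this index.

alloy Z

In SI units:
  alloy Y: E = 125.0 GPa, ρ = 8960 kg/m³
  alloy Z: E = 424.2 GPa, ρ = 3110 kg/m³
  alloy R: E = 110.5 GPa, ρ = 4540 kg/m³
  alloy C: E = 200.6 GPa, ρ = 7887 kg/m³
  alloy X: E = 119.8 GPa, ρ = 8762 kg/m³
  alloy Z: M = 2.42×10⁻³
  alloy R: M = 1.06×10⁻³
  alloy C: M = 0.742×10⁻³
  alloy X: M = 0.563×10⁻³
  alloy Y: M = 0.558×10⁻³
Alloy Z ranks first.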